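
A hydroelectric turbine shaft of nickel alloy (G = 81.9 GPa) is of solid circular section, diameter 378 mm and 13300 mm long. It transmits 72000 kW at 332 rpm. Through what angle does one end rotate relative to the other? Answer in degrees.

ω = 2π·332/60 = 34.77 rad/s, so T = P/ω = 72000×10³ / 34.77 = 2.071e6 N·m.
J = πd⁴/32 = π(0.378)⁴/32 = 2.004×10^-3 m⁴.
θ = T·L/(G·J) = 2.071e6 × 13.3 / (81.9×10⁹ × 2.004×10^-3) = 0.1678 rad.

9.61°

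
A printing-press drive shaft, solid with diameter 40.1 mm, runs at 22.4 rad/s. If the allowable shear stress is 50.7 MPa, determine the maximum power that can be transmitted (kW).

14.4 kW

J = πd⁴/32 = π(0.0401)⁴/32 = 2.539×10^-7 m⁴.
T_max = τ_allow·J/r = 5.07×10^7 × 2.539×10^-7 / 0.0201 = 641.9 N·m.
ω = 22.4 rad/s, so P_max = T_max·ω = 1.438×10^4 W.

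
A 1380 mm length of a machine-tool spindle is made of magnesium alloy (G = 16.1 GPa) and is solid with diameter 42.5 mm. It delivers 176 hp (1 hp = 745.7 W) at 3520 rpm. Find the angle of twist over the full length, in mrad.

ω = 2π·3520/60 = 368.6 rad/s, so T = P/ω = 176×745.7 / 368.6 = 356.0 N·m.
J = πd⁴/32 = π(0.0425)⁴/32 = 3.203×10^-7 m⁴.
θ = T·L/(G·J) = 356.0 × 1.38 / (16.1×10⁹ × 3.203×10^-7) = 0.09528 rad.

95.3 mrad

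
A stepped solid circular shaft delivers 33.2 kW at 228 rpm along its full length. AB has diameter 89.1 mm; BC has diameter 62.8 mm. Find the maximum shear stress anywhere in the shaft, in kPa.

28600 kPa

ω = 2π·228/60 = 23.88 rad/s, so T = P/ω = 33.2×10³ / 23.88 = 1391 N·m.
Under the same torque, τ_max = 16T/(πd³) is largest where d is smallest — segment BC (d = 62.8 mm).
τ_max = 16·1391/(π·(0.0628)³) = 2.859×10^7 Pa.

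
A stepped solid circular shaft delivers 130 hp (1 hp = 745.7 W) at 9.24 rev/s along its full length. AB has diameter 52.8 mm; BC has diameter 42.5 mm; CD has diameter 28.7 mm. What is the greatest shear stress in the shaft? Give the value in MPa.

360 MPa

ω = 2π·9.24 = 58.06 rad/s, so T = P/ω = 130×745.7 / 58.06 = 1670 N·m.
Under the same torque, τ_max = 16T/(πd³) is largest where d is smallest — segment CD (d = 28.7 mm).
τ_max = 16·1670/(π·(0.0287)³) = 3.597×10^8 Pa.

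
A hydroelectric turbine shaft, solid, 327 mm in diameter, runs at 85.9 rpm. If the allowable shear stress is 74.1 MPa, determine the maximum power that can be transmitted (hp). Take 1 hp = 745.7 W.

J = πd⁴/32 = π(0.327)⁴/32 = 1.123×10^-3 m⁴.
T_max = τ_allow·J/r = 7.41×10^7 × 1.123×10^-3 / 0.164 = 508700 N·m.
ω = 2π·85.9/60 = 8.995 rad/s, so P_max = T_max·ω = 4.576×10^6 W.

6140 hp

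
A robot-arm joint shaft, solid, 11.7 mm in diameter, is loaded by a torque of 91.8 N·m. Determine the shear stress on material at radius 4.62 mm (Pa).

2.31e8 Pa

J = πd⁴/32 = π(0.0117)⁴/32 = 1.840×10^-9 m⁴.
Shear stress varies linearly with radius: τ = T·r/J = 91.80 × 0.00462 / 1.840×10^-9 = 2.305×10^8 Pa.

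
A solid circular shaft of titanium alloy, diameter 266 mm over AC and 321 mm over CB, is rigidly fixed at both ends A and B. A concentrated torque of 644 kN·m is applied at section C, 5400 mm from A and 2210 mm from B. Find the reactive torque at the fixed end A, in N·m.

Compatibility: T_A·a/J_AC = T_B·b/J_CB with T_A + T_B = T₀.
J_AC = 4.92×10^-4 m⁴, J_CB = 1.04×10^-3 m⁴, so T_A = T₀·(J_AC/a)/((J_AC/a)+(J_CB/b)) = 104200 N·m, T_B = 539800 N·m.

104000 N·m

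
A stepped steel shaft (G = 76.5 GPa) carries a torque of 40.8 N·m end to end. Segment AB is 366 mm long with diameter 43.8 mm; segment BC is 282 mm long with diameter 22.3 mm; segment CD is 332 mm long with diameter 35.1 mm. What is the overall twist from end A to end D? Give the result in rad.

0.00792 rad

J_AB = π(0.0438)⁴/32 = 3.61×10^-7 m⁴; J_BC = π(0.0223)⁴/32 = 2.43×10^-8 m⁴; J_CD = π(0.0351)⁴/32 = 1.49×10^-7 m⁴.
θ = (T/G)·Σ L_i/J_i = (40.80/76.5×10⁹)·(0.366/3.61×10^-7 + 0.282/2.43×10^-8 + 0.332/1.49×10^-7) = 7.923×10^-3 rad.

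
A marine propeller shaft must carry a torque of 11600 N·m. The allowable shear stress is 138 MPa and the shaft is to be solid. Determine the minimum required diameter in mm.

75.4 mm

For a solid shaft τ_max = 16T/(πd³), so d = (16T/(π τ_allow))^(1/3) = (16·11600/(π·1.38×10^8))^(1/3) = 0.07537 m.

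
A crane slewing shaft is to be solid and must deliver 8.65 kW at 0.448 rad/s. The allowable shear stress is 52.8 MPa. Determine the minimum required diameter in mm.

123 mm

ω = 0.448 rad/s, so T = P/ω = 8.65×10³ / 0.4480 = 19310 N·m.
For a solid shaft τ_max = 16T/(πd³), so d = (16T/(π τ_allow))^(1/3) = (16·19310/(π·5.28×10^7))^(1/3) = 0.1230 m.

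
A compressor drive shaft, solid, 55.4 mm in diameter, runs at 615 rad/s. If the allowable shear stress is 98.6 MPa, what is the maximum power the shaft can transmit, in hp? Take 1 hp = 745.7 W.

J = πd⁴/32 = π(0.0554)⁴/32 = 9.248×10^-7 m⁴.
T_max = τ_allow·J/r = 9.86×10^7 × 9.248×10^-7 / 0.0277 = 3292 N·m.
ω = 615 rad/s, so P_max = T_max·ω = 2.024×10^6 W.

2710 hp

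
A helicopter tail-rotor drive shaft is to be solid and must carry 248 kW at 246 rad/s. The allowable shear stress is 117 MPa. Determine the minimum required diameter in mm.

ω = 246 rad/s, so T = P/ω = 248×10³ / 246.0 = 1008 N·m.
For a solid shaft τ_max = 16T/(πd³), so d = (16T/(π τ_allow))^(1/3) = (16·1008/(π·1.17×10^8))^(1/3) = 0.03527 m.

35.3 mm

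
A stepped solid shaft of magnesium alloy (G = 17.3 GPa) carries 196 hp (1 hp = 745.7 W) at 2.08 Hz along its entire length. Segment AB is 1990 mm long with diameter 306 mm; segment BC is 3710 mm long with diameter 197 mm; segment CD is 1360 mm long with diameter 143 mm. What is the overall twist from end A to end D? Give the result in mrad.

ω = 2π·2.08 = 13.07 rad/s, so T = P/ω = 196×745.7 / 13.07 = 11180 N·m.
J_AB = π(0.306)⁴/32 = 8.61×10^-4 m⁴; J_BC = π(0.197)⁴/32 = 1.48×10^-4 m⁴; J_CD = π(0.143)⁴/32 = 4.11×10^-5 m⁴.
θ = (T/G)·Σ L_i/J_i = (11180/17.3×10⁹)·(1.99/8.61×10^-4 + 3.71/1.48×10^-4 + 1.36/4.11×10^-5) = 0.03913 rad.

39.1 mrad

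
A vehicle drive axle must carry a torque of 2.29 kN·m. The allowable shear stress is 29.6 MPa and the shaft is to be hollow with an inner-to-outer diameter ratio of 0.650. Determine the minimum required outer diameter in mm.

78.3 mm

For a hollow shaft with d_i/d_o = 0.650: τ_max = 16T/(π d_o³ (1−k⁴)), so d_o = [16T/(π τ_allow (1−k⁴))]^(1/3) = [16·2290/(π·2.96×10^7·0.8215)]^(1/3) = 0.07828 m.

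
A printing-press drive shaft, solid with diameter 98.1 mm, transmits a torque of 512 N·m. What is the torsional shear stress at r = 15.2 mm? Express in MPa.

0.856 MPa

J = πd⁴/32 = π(0.0981)⁴/32 = 9.092×10^-6 m⁴.
Shear stress varies linearly with radius: τ = T·r/J = 512.0 × 0.0152 / 9.092×10^-6 = 8.559×10^5 Pa.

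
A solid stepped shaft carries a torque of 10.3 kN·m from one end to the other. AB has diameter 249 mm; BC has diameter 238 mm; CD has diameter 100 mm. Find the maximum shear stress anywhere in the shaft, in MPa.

Under the same torque, τ_max = 16T/(πd³) is largest where d is smallest — segment CD (d = 100 mm).
τ_max = 16·10300/(π·(0.100)³) = 5.246×10^7 Pa.

52.5 MPa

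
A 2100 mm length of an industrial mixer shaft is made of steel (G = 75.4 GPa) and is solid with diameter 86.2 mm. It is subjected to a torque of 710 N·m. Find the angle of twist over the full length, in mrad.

3.65 mrad

J = πd⁴/32 = π(0.0862)⁴/32 = 5.420×10^-6 m⁴.
θ = T·L/(G·J) = 710.0 × 2.10 / (75.4×10⁹ × 5.420×10^-6) = 3.648×10^-3 rad.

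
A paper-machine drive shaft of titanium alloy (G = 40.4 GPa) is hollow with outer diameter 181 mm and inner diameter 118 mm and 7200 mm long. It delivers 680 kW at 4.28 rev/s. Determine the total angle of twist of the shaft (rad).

0.0522 rad

ω = 2π·4.28 = 26.89 rad/s, so T = P/ω = 680×10³ / 26.89 = 25290 N·m.
J = π(d_o⁴ − d_i⁴)/32 = π(0.181⁴ − 0.118⁴)/32 = 8.634×10^-5 m⁴.
θ = T·L/(G·J) = 25290 × 7.20 / (40.4×10⁹ × 8.634×10^-5) = 0.05220 rad.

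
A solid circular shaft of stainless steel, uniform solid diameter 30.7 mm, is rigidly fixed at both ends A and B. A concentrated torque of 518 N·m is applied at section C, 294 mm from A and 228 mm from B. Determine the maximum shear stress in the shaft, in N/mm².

With uniform GJ and both ends fixed, compatibility θ_AC = θ_CB gives T_A·a = T_B·b, together with T_A + T_B = T₀.
T_A = T₀·b/(a+b) = 518.0·228/522.0 = 226.3 N·m; T_B = 291.7 N·m.
τ in each portion: τ_AC = 3.98×10^7 Pa, τ_CB = 5.14×10^7 Pa; maximum is in CB.
τ_max = T_CB·r/J = 291.7·0.0153/8.72×10^-8 = 5.135×10^7 Pa.

51.4 N/mm²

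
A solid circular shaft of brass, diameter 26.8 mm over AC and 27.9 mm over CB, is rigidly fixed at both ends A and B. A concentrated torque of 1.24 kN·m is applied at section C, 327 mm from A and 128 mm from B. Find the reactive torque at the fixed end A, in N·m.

Compatibility: T_A·a/J_AC = T_B·b/J_CB with T_A + T_B = T₀.
J_AC = 5.06×10^-8 m⁴, J_CB = 5.95×10^-8 m⁴, so T_A = T₀·(J_AC/a)/((J_AC/a)+(J_CB/b)) = 309.9 N·m, T_B = 930.1 N·m.

310 N·m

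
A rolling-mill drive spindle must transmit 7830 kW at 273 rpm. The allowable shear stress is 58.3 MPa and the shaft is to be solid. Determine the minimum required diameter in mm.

288 mm

ω = 2π·273/60 = 28.59 rad/s, so T = P/ω = 7830×10³ / 28.59 = 273900 N·m.
For a solid shaft τ_max = 16T/(πd³), so d = (16T/(π τ_allow))^(1/3) = (16·273900/(π·5.83×10^7))^(1/3) = 0.2882 m.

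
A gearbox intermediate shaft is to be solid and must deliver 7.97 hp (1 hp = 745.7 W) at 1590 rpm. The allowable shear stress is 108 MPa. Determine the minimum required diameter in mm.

ω = 2π·1590/60 = 166.5 rad/s, so T = P/ω = 7.97×745.7 / 166.5 = 35.69 N·m.
For a solid shaft τ_max = 16T/(πd³), so d = (16T/(π τ_allow))^(1/3) = (16·35.69/(π·1.08×10^8))^(1/3) = 0.01190 m.

11.9 mm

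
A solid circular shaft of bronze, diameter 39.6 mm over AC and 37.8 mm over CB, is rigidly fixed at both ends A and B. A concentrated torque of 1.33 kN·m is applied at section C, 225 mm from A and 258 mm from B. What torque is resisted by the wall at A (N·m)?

Compatibility: T_A·a/J_AC = T_B·b/J_CB with T_A + T_B = T₀.
J_AC = 2.41×10^-7 m⁴, J_CB = 2.00×10^-7 m⁴, so T_A = T₀·(J_AC/a)/((J_AC/a)+(J_CB/b)) = 771.5 N·m, T_B = 558.5 N·m.

771 N·m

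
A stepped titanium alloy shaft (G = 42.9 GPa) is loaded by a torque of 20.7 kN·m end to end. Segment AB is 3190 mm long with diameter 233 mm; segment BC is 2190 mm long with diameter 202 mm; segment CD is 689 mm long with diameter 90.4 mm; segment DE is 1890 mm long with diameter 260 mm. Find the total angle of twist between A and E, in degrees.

J_AB = π(0.233)⁴/32 = 2.89×10^-4 m⁴; J_BC = π(0.202)⁴/32 = 1.63×10^-4 m⁴; J_CD = π(0.0904)⁴/32 = 6.56×10^-6 m⁴; J_DE = π(0.260)⁴/32 = 4.49×10^-4 m⁴.
θ = (T/G)·Σ L_i/J_i = (20700/42.9×10⁹)·(3.19/2.89×10^-4 + 2.19/1.63×10^-4 + 0.689/6.56×10^-6 + 1.89/4.49×10^-4) = 0.06452 rad.

3.70°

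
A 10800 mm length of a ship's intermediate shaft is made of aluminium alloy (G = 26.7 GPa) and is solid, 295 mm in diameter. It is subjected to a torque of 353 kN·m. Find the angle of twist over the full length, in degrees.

J = πd⁴/32 = π(0.295)⁴/32 = 7.435×10^-4 m⁴.
θ = T·L/(G·J) = 353000 × 10.8 / (26.7×10⁹ × 7.435×10^-4) = 0.1920 rad.

11.0°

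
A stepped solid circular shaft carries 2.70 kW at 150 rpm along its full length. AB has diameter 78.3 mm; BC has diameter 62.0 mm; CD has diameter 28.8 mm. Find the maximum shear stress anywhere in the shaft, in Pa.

3.66e7 Pa

ω = 2π·150/60 = 15.71 rad/s, so T = P/ω = 2.70×10³ / 15.71 = 171.9 N·m.
Under the same torque, τ_max = 16T/(πd³) is largest where d is smallest — segment CD (d = 28.8 mm).
τ_max = 16·171.9/(π·(0.0288)³) = 3.665×10^7 Pa.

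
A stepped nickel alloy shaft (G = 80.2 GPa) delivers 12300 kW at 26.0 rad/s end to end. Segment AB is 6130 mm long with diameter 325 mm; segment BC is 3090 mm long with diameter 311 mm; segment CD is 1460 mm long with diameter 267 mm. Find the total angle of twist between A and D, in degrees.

4.02°

ω = 26.0 rad/s, so T = P/ω = 12300×10³ / 26.00 = 473100 N·m.
J_AB = π(0.325)⁴/32 = 1.10×10^-3 m⁴; J_BC = π(0.311)⁴/32 = 9.18×10^-4 m⁴; J_CD = π(0.267)⁴/32 = 4.99×10^-4 m⁴.
θ = (T/G)·Σ L_i/J_i = (473100/80.2×10⁹)·(6.13/1.10×10^-3 + 3.09/9.18×10^-4 + 1.46/4.99×10^-4) = 0.07012 rad.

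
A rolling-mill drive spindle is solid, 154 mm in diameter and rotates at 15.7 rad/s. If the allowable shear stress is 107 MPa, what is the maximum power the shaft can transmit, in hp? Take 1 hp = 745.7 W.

J = πd⁴/32 = π(0.154)⁴/32 = 5.522×10^-5 m⁴.
T_max = τ_allow·J/r = 1.07×10^8 × 5.522×10^-5 / 0.0770 = 76730 N·m.
ω = 15.7 rad/s, so P_max = T_max·ω = 1.205×10^6 W.

1620 hp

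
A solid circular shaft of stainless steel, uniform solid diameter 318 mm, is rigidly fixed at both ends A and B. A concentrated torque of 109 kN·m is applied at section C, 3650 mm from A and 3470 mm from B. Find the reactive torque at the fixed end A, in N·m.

53100 N·m

With uniform GJ and both ends fixed, compatibility θ_AC = θ_CB gives T_A·a = T_B·b, together with T_A + T_B = T₀.
T_A = T₀·b/(a+b) = 109000·3470/7120 = 53120 N·m; T_B = 55880 N·m.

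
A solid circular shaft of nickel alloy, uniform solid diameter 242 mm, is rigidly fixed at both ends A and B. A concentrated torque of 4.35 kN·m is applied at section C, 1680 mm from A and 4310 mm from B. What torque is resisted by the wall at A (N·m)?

With uniform GJ and both ends fixed, compatibility θ_AC = θ_CB gives T_A·a = T_B·b, together with T_A + T_B = T₀.
T_A = T₀·b/(a+b) = 4350·4310/5990 = 3130 N·m; T_B = 1220 N·m.

3130 N·m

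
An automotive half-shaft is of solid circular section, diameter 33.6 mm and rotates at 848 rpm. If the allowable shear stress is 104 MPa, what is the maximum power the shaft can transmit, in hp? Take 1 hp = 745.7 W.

J = πd⁴/32 = π(0.0336)⁴/32 = 1.251×10^-7 m⁴.
T_max = τ_allow·J/r = 1.04×10^8 × 1.251×10^-7 / 0.0168 = 774.6 N·m.
ω = 2π·848/60 = 88.80 rad/s, so P_max = T_max·ω = 6.879×10^4 W.

92.2 hp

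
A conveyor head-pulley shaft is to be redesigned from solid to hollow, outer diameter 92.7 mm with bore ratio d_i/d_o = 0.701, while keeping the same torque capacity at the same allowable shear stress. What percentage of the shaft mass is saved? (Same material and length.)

Equal τ_max and T ⇒ the solid shaft needs d_s³ = d_o³(1−k⁴), so d_s = 92.7·(1−0.701⁴)^(1/3) = 84.54 mm.
Area ratio A_h/A_s = d_o²(1−k²)/d_s² = (1−k²)/(1−k⁴)^(2/3) = 0.6115.
Mass saving = 1 − 0.6115 = 38.9 %.

38.9 %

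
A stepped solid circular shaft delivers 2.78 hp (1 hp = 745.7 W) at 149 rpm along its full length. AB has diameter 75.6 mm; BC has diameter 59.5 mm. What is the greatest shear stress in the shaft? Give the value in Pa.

ω = 2π·149/60 = 15.60 rad/s, so T = P/ω = 2.78×745.7 / 15.60 = 132.9 N·m.
Under the same torque, τ_max = 16T/(πd³) is largest where d is smallest — segment BC (d = 59.5 mm).
τ_max = 16·132.9/(π·(0.0595)³) = 3.212×10^6 Pa.

3.21e6 Pa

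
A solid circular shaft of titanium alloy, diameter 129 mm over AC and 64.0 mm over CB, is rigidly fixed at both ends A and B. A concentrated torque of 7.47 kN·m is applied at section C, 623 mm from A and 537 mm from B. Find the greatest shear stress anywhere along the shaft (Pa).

1.66e7 Pa

Compatibility: T_A·a/J_AC = T_B·b/J_CB with T_A + T_B = T₀.
J_AC = 2.72×10^-5 m⁴, J_CB = 1.65×10^-6 m⁴, so T_A = T₀·(J_AC/a)/((J_AC/a)+(J_CB/b)) = 6979 N·m, T_B = 490.6 N·m.
τ in each portion: τ_AC = 1.66×10^7 Pa, τ_CB = 9.53×10^6 Pa; maximum is in AC.
τ_max = T_AC·r/J = 6979·0.0645/2.72×10^-5 = 1.656×10^7 Pa.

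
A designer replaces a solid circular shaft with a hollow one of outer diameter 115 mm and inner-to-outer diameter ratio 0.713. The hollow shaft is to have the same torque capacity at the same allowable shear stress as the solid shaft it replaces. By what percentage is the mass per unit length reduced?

Equal τ_max and T ⇒ the solid shaft needs d_s³ = d_o³(1−k⁴), so d_s = 115·(1−0.713⁴)^(1/3) = 104.1 mm.
Area ratio A_h/A_s = d_o²(1−k²)/d_s² = (1−k²)/(1−k⁴)^(2/3) = 0.6001.
Mass saving = 1 − 0.6001 = 40.0 %.

40.0 %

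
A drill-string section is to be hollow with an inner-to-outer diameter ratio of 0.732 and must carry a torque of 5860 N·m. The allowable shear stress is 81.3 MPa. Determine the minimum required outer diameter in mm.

80.2 mm

For a hollow shaft with d_i/d_o = 0.732: τ_max = 16T/(π d_o³ (1−k⁴)), so d_o = [16T/(π τ_allow (1−k⁴))]^(1/3) = [16·5860/(π·8.13×10^7·0.7129)]^(1/3) = 0.08015 m.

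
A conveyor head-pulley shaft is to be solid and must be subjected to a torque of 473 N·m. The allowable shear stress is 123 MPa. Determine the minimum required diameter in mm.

27.0 mm

For a solid shaft τ_max = 16T/(πd³), so d = (16T/(π τ_allow))^(1/3) = (16·473.0/(π·1.23×10^8))^(1/3) = 0.02696 m.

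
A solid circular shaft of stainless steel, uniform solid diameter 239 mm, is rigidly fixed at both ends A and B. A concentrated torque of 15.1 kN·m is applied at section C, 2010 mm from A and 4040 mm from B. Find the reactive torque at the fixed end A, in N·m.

With uniform GJ and both ends fixed, compatibility θ_AC = θ_CB gives T_A·a = T_B·b, together with T_A + T_B = T₀.
T_A = T₀·b/(a+b) = 15100·4040/6050 = 10080 N·m; T_B = 5017 N·m.

10100 N·m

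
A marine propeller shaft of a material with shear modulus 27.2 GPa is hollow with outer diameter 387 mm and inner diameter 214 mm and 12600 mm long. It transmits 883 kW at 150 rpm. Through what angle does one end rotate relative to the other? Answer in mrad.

ω = 2π·150/60 = 15.71 rad/s, so T = P/ω = 883×10³ / 15.71 = 56210 N·m.
J = π(d_o⁴ − d_i⁴)/32 = π(0.387⁴ − 0.214⁴)/32 = 1.996×10^-3 m⁴.
θ = T·L/(G·J) = 56210 × 12.6 / (27.2×10⁹ × 1.996×10^-3) = 0.01304 rad.

13.0 mrad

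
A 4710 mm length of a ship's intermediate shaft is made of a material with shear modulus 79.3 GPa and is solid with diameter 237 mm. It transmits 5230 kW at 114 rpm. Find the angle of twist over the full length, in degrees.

ω = 2π·114/60 = 11.94 rad/s, so T = P/ω = 5230×10³ / 11.94 = 438100 N·m.
J = πd⁴/32 = π(0.237)⁴/32 = 3.097×10^-4 m⁴.
θ = T·L/(G·J) = 438100 × 4.71 / (79.3×10⁹ × 3.097×10^-4) = 0.08401 rad.

4.81°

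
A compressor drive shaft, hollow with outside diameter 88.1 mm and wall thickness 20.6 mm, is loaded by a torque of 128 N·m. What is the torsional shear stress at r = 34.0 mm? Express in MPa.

0.800 MPa

J = π(d_o⁴ − d_i⁴)/32 = π(0.0881⁴ − 0.0469⁴)/32 = 5.439×10^-6 m⁴.
Shear stress varies linearly with radius: τ = T·r/J = 128.0 × 0.0340 / 5.439×10^-6 = 8.001×10^5 Pa.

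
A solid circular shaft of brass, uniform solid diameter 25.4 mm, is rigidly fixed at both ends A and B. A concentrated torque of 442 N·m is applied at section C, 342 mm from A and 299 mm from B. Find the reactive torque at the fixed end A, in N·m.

206 N·m

With uniform GJ and both ends fixed, compatibility θ_AC = θ_CB gives T_A·a = T_B·b, together with T_A + T_B = T₀.
T_A = T₀·b/(a+b) = 442.0·299/641.0 = 206.2 N·m; T_B = 235.8 N·m.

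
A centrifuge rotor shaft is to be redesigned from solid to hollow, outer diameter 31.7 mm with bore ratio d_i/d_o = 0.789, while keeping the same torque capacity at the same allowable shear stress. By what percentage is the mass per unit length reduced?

47.7 %

Equal τ_max and T ⇒ the solid shaft needs d_s³ = d_o³(1−k⁴), so d_s = 31.7·(1−0.789⁴)^(1/3) = 26.92 mm.
Area ratio A_h/A_s = d_o²(1−k²)/d_s² = (1−k²)/(1−k⁴)^(2/3) = 0.5234.
Mass saving = 1 − 0.5234 = 47.7 %.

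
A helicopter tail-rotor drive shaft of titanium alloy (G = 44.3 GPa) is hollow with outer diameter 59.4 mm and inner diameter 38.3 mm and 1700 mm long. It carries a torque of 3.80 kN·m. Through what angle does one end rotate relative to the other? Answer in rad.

J = π(d_o⁴ − d_i⁴)/32 = π(0.0594⁴ − 0.0383⁴)/32 = 1.011×10^-6 m⁴.
θ = T·L/(G·J) = 3800 × 1.70 / (44.3×10⁹ × 1.011×10^-6) = 0.1442 rad.

0.144 rad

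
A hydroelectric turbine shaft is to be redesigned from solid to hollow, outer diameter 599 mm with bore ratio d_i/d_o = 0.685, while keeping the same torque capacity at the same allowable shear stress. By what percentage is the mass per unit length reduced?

Equal τ_max and T ⇒ the solid shaft needs d_s³ = d_o³(1−k⁴), so d_s = 599·(1−0.685⁴)^(1/3) = 551.3 mm.
Area ratio A_h/A_s = d_o²(1−k²)/d_s² = (1−k²)/(1−k⁴)^(2/3) = 0.6265.
Mass saving = 1 − 0.6265 = 37.4 %.

37.4 %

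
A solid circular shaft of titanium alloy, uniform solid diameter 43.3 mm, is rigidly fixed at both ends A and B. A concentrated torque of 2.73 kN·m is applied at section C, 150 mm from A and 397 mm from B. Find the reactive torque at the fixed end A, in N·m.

With uniform GJ and both ends fixed, compatibility θ_AC = θ_CB gives T_A·a = T_B·b, together with T_A + T_B = T₀.
T_A = T₀·b/(a+b) = 2730·397/547.0 = 1981 N·m; T_B = 748.6 N·m.

1980 N·m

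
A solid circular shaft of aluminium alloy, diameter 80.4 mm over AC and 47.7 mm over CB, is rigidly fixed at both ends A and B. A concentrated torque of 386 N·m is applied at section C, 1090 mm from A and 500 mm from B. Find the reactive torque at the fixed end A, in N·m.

304 N·m

Compatibility: T_A·a/J_AC = T_B·b/J_CB with T_A + T_B = T₀.
J_AC = 4.10×10^-6 m⁴, J_CB = 5.08×10^-7 m⁴, so T_A = T₀·(J_AC/a)/((J_AC/a)+(J_CB/b)) = 303.9 N·m, T_B = 82.08 N·m.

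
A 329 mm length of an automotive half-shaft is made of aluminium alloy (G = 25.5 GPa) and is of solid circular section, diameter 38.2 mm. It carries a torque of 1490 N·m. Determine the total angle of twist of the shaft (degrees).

J = πd⁴/32 = π(0.0382)⁴/32 = 2.091×10^-7 m⁴.
θ = T·L/(G·J) = 1490 × 0.329 / (25.5×10⁹ × 2.091×10^-7) = 0.09196 rad.

5.27°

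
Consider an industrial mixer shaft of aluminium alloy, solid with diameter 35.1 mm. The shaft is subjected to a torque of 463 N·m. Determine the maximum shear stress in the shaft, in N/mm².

54.5 N/mm²

J = πd⁴/32 = π(0.0351)⁴/32 = 1.490×10^-7 m⁴.
τ_max = T·r/J = 463.0 × 0.0175 / 1.490×10^-7 = 5.453×10^7 Pa.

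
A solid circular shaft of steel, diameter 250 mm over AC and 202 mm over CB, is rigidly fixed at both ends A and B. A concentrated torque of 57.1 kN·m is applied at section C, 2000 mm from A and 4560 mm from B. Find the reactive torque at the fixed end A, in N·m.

Compatibility: T_A·a/J_AC = T_B·b/J_CB with T_A + T_B = T₀.
J_AC = 3.83×10^-4 m⁴, J_CB = 1.63×10^-4 m⁴, so T_A = T₀·(J_AC/a)/((J_AC/a)+(J_CB/b)) = 48110 N·m, T_B = 8993 N·m.

48100 N·m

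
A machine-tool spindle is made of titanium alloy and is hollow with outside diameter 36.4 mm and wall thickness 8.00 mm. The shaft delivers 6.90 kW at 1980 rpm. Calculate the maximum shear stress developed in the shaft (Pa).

3.90e6 Pa

ω = 2π·1980/60 = 207.3 rad/s, so T = P/ω = 6.90×10³ / 207.3 = 33.28 N·m.
J = π(d_o⁴ − d_i⁴)/32 = π(0.0364⁴ − 0.0204⁴)/32 = 1.553×10^-7 m⁴.
τ_max = T·r/J = 33.28 × 0.0182 / 1.553×10^-7 = 3.899×10^6 Pa.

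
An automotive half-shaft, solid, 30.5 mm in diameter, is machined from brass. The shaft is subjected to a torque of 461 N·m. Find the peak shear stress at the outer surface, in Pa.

J = πd⁴/32 = π(0.0305)⁴/32 = 8.496×10^-8 m⁴.
τ_max = T·r/J = 461.0 × 0.0152 / 8.496×10^-8 = 8.275×10^7 Pa.

8.28e7 Pa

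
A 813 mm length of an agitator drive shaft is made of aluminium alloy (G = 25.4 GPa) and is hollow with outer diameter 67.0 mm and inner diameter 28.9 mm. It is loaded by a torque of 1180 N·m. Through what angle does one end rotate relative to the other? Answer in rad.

0.0198 rad

J = π(d_o⁴ − d_i⁴)/32 = π(0.0670⁴ − 0.0289⁴)/32 = 1.910×10^-6 m⁴.
θ = T·L/(G·J) = 1180 × 0.813 / (25.4×10⁹ × 1.910×10^-6) = 0.01978 rad.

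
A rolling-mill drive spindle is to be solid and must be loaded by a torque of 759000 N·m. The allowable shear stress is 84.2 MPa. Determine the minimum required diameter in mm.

For a solid shaft τ_max = 16T/(πd³), so d = (16T/(π τ_allow))^(1/3) = (16·759000/(π·8.42×10^7))^(1/3) = 0.3581 m.

358 mm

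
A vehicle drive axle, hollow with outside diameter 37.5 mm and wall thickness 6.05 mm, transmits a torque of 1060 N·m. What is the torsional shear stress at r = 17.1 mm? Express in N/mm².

118 N/mm²

J = π(d_o⁴ − d_i⁴)/32 = π(0.0375⁴ − 0.0254⁴)/32 = 1.533×10^-7 m⁴.
Shear stress varies linearly with radius: τ = T·r/J = 1060 × 0.0171 / 1.533×10^-7 = 1.183×10^8 Pa.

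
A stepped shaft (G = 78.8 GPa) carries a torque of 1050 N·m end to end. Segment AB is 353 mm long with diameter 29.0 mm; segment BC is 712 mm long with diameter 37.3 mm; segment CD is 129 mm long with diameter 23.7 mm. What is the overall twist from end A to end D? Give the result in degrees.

9.92°

J_AB = π(0.0290)⁴/32 = 6.94×10^-8 m⁴; J_BC = π(0.0373)⁴/32 = 1.90×10^-7 m⁴; J_CD = π(0.0237)⁴/32 = 3.10×10^-8 m⁴.
θ = (T/G)·Σ L_i/J_i = (1050/78.8×10⁹)·(0.353/6.94×10^-8 + 0.712/1.90×10^-7 + 0.129/3.10×10^-8) = 0.1732 rad.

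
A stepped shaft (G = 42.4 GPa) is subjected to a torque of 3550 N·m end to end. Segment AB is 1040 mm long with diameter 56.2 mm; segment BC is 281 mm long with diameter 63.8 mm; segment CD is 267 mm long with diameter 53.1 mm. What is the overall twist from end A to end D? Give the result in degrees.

7.56°

J_AB = π(0.0562)⁴/32 = 9.79×10^-7 m⁴; J_BC = π(0.0638)⁴/32 = 1.63×10^-6 m⁴; J_CD = π(0.0531)⁴/32 = 7.81×10^-7 m⁴.
θ = (T/G)·Σ L_i/J_i = (3550/42.4×10⁹)·(1.04/9.79×10^-7 + 0.281/1.63×10^-6 + 0.267/7.81×10^-7) = 0.1320 rad.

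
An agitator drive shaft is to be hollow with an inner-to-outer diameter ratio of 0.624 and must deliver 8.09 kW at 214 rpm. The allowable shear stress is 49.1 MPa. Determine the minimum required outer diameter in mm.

ω = 2π·214/60 = 22.41 rad/s, so T = P/ω = 8.09×10³ / 22.41 = 361.0 N·m.
For a hollow shaft with d_i/d_o = 0.624: τ_max = 16T/(π d_o³ (1−k⁴)), so d_o = [16T/(π τ_allow (1−k⁴))]^(1/3) = [16·361.0/(π·4.91×10^7·0.8484)]^(1/3) = 0.03534 m.

35.3 mm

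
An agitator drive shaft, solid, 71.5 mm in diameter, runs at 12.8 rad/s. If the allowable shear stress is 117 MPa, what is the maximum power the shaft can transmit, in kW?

107 kW

J = πd⁴/32 = π(0.0715)⁴/32 = 2.566×10^-6 m⁴.
T_max = τ_allow·J/r = 1.17×10^8 × 2.566×10^-6 / 0.0357 = 8397 N·m.
ω = 12.8 rad/s, so P_max = T_max·ω = 1.075×10^5 W.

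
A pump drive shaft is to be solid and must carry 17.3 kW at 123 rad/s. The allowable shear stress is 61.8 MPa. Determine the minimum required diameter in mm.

ω = 123 rad/s, so T = P/ω = 17.3×10³ / 123.0 = 140.7 N·m.
For a solid shaft τ_max = 16T/(πd³), so d = (16T/(π τ_allow))^(1/3) = (16·140.7/(π·6.18×10^7))^(1/3) = 0.02263 m.

22.6 mm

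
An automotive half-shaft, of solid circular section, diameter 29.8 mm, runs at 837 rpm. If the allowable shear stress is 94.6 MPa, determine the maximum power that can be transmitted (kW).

43.1 kW

J = πd⁴/32 = π(0.0298)⁴/32 = 7.742×10^-8 m⁴.
T_max = τ_allow·J/r = 9.46×10^7 × 7.742×10^-8 / 0.0149 = 491.6 N·m.
ω = 2π·837/60 = 87.65 rad/s, so P_max = T_max·ω = 4.308×10^4 W.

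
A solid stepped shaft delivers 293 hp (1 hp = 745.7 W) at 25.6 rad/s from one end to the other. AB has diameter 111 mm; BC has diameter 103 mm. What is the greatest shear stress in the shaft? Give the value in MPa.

39.8 MPa

ω = 25.6 rad/s, so T = P/ω = 293×745.7 / 25.60 = 8535 N·m.
Under the same torque, τ_max = 16T/(πd³) is largest where d is smallest — segment BC (d = 103 mm).
τ_max = 16·8535/(π·(0.103)³) = 3.978×10^7 Pa.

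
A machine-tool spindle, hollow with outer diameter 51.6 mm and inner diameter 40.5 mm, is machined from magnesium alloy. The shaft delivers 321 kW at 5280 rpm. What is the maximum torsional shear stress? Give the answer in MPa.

34.7 MPa

ω = 2π·5280/60 = 552.9 rad/s, so T = P/ω = 321×10³ / 552.9 = 580.6 N·m.
J = π(d_o⁴ − d_i⁴)/32 = π(0.0516⁴ − 0.0405⁴)/32 = 4.319×10^-7 m⁴.
τ_max = T·r/J = 580.6 × 0.0258 / 4.319×10^-7 = 3.468×10^7 Pa.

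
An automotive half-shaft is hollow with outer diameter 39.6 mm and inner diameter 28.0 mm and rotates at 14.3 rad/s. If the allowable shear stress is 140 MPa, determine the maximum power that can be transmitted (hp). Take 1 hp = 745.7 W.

24.6 hp

J = π(d_o⁴ − d_i⁴)/32 = π(0.0396⁴ − 0.0280⁴)/32 = 1.811×10^-7 m⁴.
T_max = τ_allow·J/r = 1.40×10^8 × 1.811×10^-7 / 0.0198 = 1280 N·m.
ω = 14.3 rad/s, so P_max = T_max·ω = 1.831×10^4 W.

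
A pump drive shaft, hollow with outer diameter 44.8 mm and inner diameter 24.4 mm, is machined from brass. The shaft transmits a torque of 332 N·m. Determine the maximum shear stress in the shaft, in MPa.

20.6 MPa

J = π(d_o⁴ − d_i⁴)/32 = π(0.0448⁴ − 0.0244⁴)/32 = 3.607×10^-7 m⁴.
τ_max = T·r/J = 332.0 × 0.0224 / 3.607×10^-7 = 2.062×10^7 Pa.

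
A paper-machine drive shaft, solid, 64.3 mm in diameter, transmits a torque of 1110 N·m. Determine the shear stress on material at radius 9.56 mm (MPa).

6.32 MPa

J = πd⁴/32 = π(0.0643)⁴/32 = 1.678×10^-6 m⁴.
Shear stress varies linearly with radius: τ = T·r/J = 1110 × 0.00956 / 1.678×10^-6 = 6.323×10^6 Pa.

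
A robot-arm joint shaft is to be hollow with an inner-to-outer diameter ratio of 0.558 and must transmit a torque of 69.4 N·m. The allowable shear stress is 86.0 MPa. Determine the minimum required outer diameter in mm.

16.6 mm

For a hollow shaft with d_i/d_o = 0.558: τ_max = 16T/(π d_o³ (1−k⁴)), so d_o = [16T/(π τ_allow (1−k⁴))]^(1/3) = [16·69.40/(π·8.60×10^7·0.9031)]^(1/3) = 0.01657 m.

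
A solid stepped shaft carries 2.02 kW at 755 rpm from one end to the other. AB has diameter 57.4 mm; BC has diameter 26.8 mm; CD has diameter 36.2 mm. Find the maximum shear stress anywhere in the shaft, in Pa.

6.76e6 Pa

ω = 2π·755/60 = 79.06 rad/s, so T = P/ω = 2.02×10³ / 79.06 = 25.55 N·m.
Under the same torque, τ_max = 16T/(πd³) is largest where d is smallest — segment BC (d = 26.8 mm).
τ_max = 16·25.55/(π·(0.0268)³) = 6.760×10^6 Pa.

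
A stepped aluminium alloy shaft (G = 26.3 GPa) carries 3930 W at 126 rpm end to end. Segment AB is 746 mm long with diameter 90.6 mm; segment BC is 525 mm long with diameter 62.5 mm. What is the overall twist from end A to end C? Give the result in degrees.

ω = 2π·126/60 = 13.19 rad/s, so T = P/ω = 3930 / 13.19 = 297.8 N·m.
J_AB = π(0.0906)⁴/32 = 6.61×10^-6 m⁴; J_BC = π(0.0625)⁴/32 = 1.50×10^-6 m⁴.
θ = (T/G)·Σ L_i/J_i = (297.8/26.3×10⁹)·(0.746/6.61×10^-6 + 0.525/1.50×10^-6) = 5.246×10^-3 rad.

0.301°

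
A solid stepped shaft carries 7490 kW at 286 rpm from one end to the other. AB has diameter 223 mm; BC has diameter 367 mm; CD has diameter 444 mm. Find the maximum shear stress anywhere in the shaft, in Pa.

ω = 2π·286/60 = 29.95 rad/s, so T = P/ω = 7490×10³ / 29.95 = 250100 N·m.
Under the same torque, τ_max = 16T/(πd³) is largest where d is smallest — segment AB (d = 223 mm).
τ_max = 16·250100/(π·(0.223)³) = 1.149×10^8 Pa.

1.15e8 Pa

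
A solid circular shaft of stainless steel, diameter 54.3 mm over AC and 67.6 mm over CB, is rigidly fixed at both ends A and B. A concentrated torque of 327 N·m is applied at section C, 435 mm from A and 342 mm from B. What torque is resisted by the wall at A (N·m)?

80.6 N·m

Compatibility: T_A·a/J_AC = T_B·b/J_CB with T_A + T_B = T₀.
J_AC = 8.53×10^-7 m⁴, J_CB = 2.05×10^-6 m⁴, so T_A = T₀·(J_AC/a)/((J_AC/a)+(J_CB/b)) = 80.64 N·m, T_B = 246.4 N·m.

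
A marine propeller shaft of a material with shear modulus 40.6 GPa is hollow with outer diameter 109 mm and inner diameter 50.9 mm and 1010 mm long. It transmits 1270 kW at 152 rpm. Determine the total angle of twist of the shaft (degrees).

ω = 2π·152/60 = 15.92 rad/s, so T = P/ω = 1270×10³ / 15.92 = 79790 N·m.
J = π(d_o⁴ − d_i⁴)/32 = π(0.109⁴ − 0.0509⁴)/32 = 1.320×10^-5 m⁴.
θ = T·L/(G·J) = 79790 × 1.01 / (40.6×10⁹ × 1.320×10^-5) = 0.1504 rad.

8.62°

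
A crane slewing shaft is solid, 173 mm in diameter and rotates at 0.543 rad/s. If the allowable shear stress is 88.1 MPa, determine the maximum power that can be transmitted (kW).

J = πd⁴/32 = π(0.173)⁴/32 = 8.794×10^-5 m⁴.
T_max = τ_allow·J/r = 8.81×10^7 × 8.794×10^-5 / 0.0865 = 89570 N·m.
ω = 0.543 rad/s, so P_max = T_max·ω = 4.863×10^4 W.

48.6 kW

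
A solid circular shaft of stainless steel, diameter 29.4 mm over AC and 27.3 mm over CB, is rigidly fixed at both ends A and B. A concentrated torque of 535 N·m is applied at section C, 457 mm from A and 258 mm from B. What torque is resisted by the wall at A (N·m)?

Compatibility: T_A·a/J_AC = T_B·b/J_CB with T_A + T_B = T₀.
J_AC = 7.33×10^-8 m⁴, J_CB = 5.45×10^-8 m⁴, so T_A = T₀·(J_AC/a)/((J_AC/a)+(J_CB/b)) = 230.9 N·m, T_B = 304.1 N·m.

231 N·m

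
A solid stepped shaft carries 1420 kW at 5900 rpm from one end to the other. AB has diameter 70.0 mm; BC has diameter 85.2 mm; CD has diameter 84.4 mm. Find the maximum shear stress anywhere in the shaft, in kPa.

ω = 2π·5900/60 = 617.8 rad/s, so T = P/ω = 1420×10³ / 617.8 = 2298 N·m.
Under the same torque, τ_max = 16T/(πd³) is largest where d is smallest — segment AB (d = 70.0 mm).
τ_max = 16·2298/(π·(0.0700)³) = 3.413×10^7 Pa.

34100 kPa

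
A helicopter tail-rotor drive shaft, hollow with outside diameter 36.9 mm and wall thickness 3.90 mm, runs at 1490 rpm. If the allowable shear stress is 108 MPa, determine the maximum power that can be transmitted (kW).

102 kW

J = π(d_o⁴ − d_i⁴)/32 = π(0.0369⁴ − 0.0291⁴)/32 = 1.116×10^-7 m⁴.
T_max = τ_allow·J/r = 1.08×10^8 × 1.116×10^-7 / 0.0184 = 653.4 N·m.
ω = 2π·1490/60 = 156.0 rad/s, so P_max = T_max·ω = 1.019×10^5 W.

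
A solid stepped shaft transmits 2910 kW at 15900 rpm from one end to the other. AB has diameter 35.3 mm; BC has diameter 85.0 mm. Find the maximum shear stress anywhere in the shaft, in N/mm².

202 N/mm²

ω = 2π·15900/60 = 1665 rad/s, so T = P/ω = 2910×10³ / 1665 = 1748 N·m.
Under the same torque, τ_max = 16T/(πd³) is largest where d is smallest — segment AB (d = 35.3 mm).
τ_max = 16·1748/(π·(0.0353)³) = 2.024×10^8 Pa.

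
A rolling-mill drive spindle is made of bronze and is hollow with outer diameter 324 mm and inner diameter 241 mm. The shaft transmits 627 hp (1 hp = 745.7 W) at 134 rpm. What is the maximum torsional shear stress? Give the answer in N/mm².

ω = 2π·134/60 = 14.03 rad/s, so T = P/ω = 627×745.7 / 14.03 = 33320 N·m.
J = π(d_o⁴ − d_i⁴)/32 = π(0.324⁴ − 0.241⁴)/32 = 7.507×10^-4 m⁴.
τ_max = T·r/J = 33320 × 0.162 / 7.507×10^-4 = 7.190×10^6 Pa.

7.19 N/mm²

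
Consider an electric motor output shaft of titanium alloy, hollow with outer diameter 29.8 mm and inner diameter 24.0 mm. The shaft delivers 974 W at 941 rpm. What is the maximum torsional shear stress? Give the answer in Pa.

ω = 2π·941/60 = 98.54 rad/s, so T = P/ω = 974 / 98.54 = 9.884 N·m.
J = π(d_o⁴ − d_i⁴)/32 = π(0.0298⁴ − 0.0240⁴)/32 = 4.485×10^-8 m⁴.
τ_max = T·r/J = 9.884 × 0.0149 / 4.485×10^-8 = 3.284×10^6 Pa.

3.28e6 Pa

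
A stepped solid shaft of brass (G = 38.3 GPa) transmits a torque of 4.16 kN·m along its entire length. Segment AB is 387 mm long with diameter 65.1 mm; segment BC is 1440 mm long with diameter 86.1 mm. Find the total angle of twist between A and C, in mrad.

52.8 mrad

J_AB = π(0.0651)⁴/32 = 1.76×10^-6 m⁴; J_BC = π(0.0861)⁴/32 = 5.40×10^-6 m⁴.
θ = (T/G)·Σ L_i/J_i = (4160/38.3×10⁹)·(0.387/1.76×10^-6 + 1.44/5.40×10^-6) = 0.05283 rad.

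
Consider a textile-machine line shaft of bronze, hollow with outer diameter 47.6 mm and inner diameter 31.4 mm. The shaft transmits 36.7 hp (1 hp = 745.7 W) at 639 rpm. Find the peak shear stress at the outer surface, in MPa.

ω = 2π·639/60 = 66.92 rad/s, so T = P/ω = 36.7×745.7 / 66.92 = 409.0 N·m.
J = π(d_o⁴ − d_i⁴)/32 = π(0.0476⁴ − 0.0314⁴)/32 = 4.086×10^-7 m⁴.
τ_max = T·r/J = 409.0 × 0.0238 / 4.086×10^-7 = 2.382×10^7 Pa.

23.8 MPa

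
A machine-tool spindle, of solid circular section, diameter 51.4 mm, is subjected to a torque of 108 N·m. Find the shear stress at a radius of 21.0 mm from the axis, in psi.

J = πd⁴/32 = π(0.0514)⁴/32 = 6.853×10^-7 m⁴.
Shear stress varies linearly with radius: τ = T·r/J = 108.0 × 0.0210 / 6.853×10^-7 = 3.310×10^6 Pa.

480 psi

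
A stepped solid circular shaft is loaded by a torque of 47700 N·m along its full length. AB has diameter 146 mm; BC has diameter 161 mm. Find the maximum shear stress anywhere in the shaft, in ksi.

11.3 ksi

Under the same torque, τ_max = 16T/(πd³) is largest where d is smallest — segment AB (d = 146 mm).
τ_max = 16·47700/(π·(0.146)³) = 7.806×10^7 Pa.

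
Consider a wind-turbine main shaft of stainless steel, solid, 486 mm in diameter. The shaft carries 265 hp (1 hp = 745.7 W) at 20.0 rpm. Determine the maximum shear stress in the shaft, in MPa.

4.19 MPa

ω = 2π·20.0/60 = 2.094 rad/s, so T = P/ω = 265×745.7 / 2.094 = 94350 N·m.
J = πd⁴/32 = π(0.486)⁴/32 = 5.477×10^-3 m⁴.
τ_max = T·r/J = 94350 × 0.243 / 5.477×10^-3 = 4.186×10^6 Pa.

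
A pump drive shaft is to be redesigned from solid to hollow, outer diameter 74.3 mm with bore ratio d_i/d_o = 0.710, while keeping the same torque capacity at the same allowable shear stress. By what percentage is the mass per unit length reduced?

39.7 %

Equal τ_max and T ⇒ the solid shaft needs d_s³ = d_o³(1−k⁴), so d_s = 74.3·(1−0.710⁴)^(1/3) = 67.38 mm.
Area ratio A_h/A_s = d_o²(1−k²)/d_s² = (1−k²)/(1−k⁴)^(2/3) = 0.6029.
Mass saving = 1 − 0.6029 = 39.7 %.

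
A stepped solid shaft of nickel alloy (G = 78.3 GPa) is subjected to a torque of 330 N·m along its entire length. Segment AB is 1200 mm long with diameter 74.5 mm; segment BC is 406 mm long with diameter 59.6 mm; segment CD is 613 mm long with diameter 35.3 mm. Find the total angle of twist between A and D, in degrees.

1.15°

J_AB = π(0.0745)⁴/32 = 3.02×10^-6 m⁴; J_BC = π(0.0596)⁴/32 = 1.24×10^-6 m⁴; J_CD = π(0.0353)⁴/32 = 1.52×10^-7 m⁴.
θ = (T/G)·Σ L_i/J_i = (330.0/78.3×10⁹)·(1.20/3.02×10^-6 + 0.406/1.24×10^-6 + 0.613/1.52×10^-7) = 0.02000 rad.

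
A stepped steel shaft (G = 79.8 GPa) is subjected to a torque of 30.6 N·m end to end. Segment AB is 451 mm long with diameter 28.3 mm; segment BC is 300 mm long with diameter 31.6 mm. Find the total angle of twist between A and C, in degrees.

J_AB = π(0.0283)⁴/32 = 6.30×10^-8 m⁴; J_BC = π(0.0316)⁴/32 = 9.79×10^-8 m⁴.
θ = (T/G)·Σ L_i/J_i = (30.60/79.8×10⁹)·(0.451/6.30×10^-8 + 0.300/9.79×10^-8) = 3.921×10^-3 rad.

0.225°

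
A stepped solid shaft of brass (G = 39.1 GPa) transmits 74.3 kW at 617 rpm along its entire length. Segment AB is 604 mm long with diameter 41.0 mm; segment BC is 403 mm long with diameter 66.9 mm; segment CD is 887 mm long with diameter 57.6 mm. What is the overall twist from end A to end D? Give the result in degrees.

ω = 2π·617/60 = 64.61 rad/s, so T = P/ω = 74.3×10³ / 64.61 = 1150 N·m.
J_AB = π(0.0410)⁴/32 = 2.77×10^-7 m⁴; J_BC = π(0.0669)⁴/32 = 1.97×10^-6 m⁴; J_CD = π(0.0576)⁴/32 = 1.08×10^-6 m⁴.
θ = (T/G)·Σ L_i/J_i = (1150/39.1×10⁹)·(0.604/2.77×10^-7 + 0.403/1.97×10^-6 + 0.887/1.08×10^-6) = 0.09420 rad.

5.40°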